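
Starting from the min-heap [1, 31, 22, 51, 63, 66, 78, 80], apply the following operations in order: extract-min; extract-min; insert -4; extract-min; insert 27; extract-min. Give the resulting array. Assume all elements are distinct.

extract-min → returns 1:
  remove root 1; move last element 80 to root → [80, 31, 22, 51, 63, 66, 78]
  80 vs smaller child 22 at index 2, swap → [22, 31, 80, 51, 63, 66, 78]
  80 vs smaller child 66 at index 5, swap → [22, 31, 66, 51, 63, 80, 78]
extract-min → returns 22:
  remove root 22; move last element 78 to root → [78, 31, 66, 51, 63, 80]
  78 vs smaller child 31 at index 1, swap → [31, 78, 66, 51, 63, 80]
  78 vs smaller child 51 at index 3, swap → [31, 51, 66, 78, 63, 80]
insert -4:
  append -4 at index 6 → [31, 51, 66, 78, 63, 80, -4]
  -4 < parent 66 at index 2, swap → [31, 51, -4, 78, 63, 80, 66]
  -4 < parent 31 at index 0, swap → [-4, 51, 31, 78, 63, 80, 66]
extract-min → returns -4:
  remove root -4; move last element 66 to root → [66, 51, 31, 78, 63, 80]
  66 vs smaller child 31 at index 2, swap → [31, 51, 66, 78, 63, 80]
insert 27:
  append 27 at index 6 → [31, 51, 66, 78, 63, 80, 27]
  27 < parent 66 at index 2, swap → [31, 51, 27, 78, 63, 80, 66]
  27 < parent 31 at index 0, swap → [27, 51, 31, 78, 63, 80, 66]
extract-min → returns 27:
  remove root 27; move last element 66 to root → [66, 51, 31, 78, 63, 80]
  66 vs smaller child 31 at index 2, swap → [31, 51, 66, 78, 63, 80]

[31, 51, 66, 78, 63, 80]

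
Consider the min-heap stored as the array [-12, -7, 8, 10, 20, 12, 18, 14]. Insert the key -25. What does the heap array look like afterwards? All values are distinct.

[-25, -12, 8, -7, 20, 12, 18, 14, 10]

append -25 at index 8 → [-12, -7, 8, 10, 20, 12, 18, 14, -25]
-25 < parent 10 at index 3, swap → [-12, -7, 8, -25, 20, 12, 18, 14, 10]
-25 < parent -7 at index 1, swap → [-12, -25, 8, -7, 20, 12, 18, 14, 10]
-25 < parent -12 at index 0, swap → [-25, -12, 8, -7, 20, 12, 18, 14, 10]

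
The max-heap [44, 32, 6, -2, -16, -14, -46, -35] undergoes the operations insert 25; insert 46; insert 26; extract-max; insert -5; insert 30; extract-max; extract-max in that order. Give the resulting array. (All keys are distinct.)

[30, 26, 6, 25, -5, -14, -46, -35, -2, -16]

insert 25:
  append 25 at index 8 → [44, 32, 6, -2, -16, -14, -46, -35, 25]
  25 > parent -2 at index 3, swap → [44, 32, 6, 25, -16, -14, -46, -35, -2]
insert 46:
  append 46 at index 9 → [44, 32, 6, 25, -16, -14, -46, -35, -2, 46]
  46 > parent -16 at index 4, swap → [44, 32, 6, 25, 46, -14, -46, -35, -2, -16]
  46 > parent 32 at index 1, swap → [44, 46, 6, 25, 32, -14, -46, -35, -2, -16]
  46 > parent 44 at index 0, swap → [46, 44, 6, 25, 32, -14, -46, -35, -2, -16]
insert 26:
  append 26 at index 10 → [46, 44, 6, 25, 32, -14, -46, -35, -2, -16, 26] (no swap needed)
extract-max → returns 46:
  remove root 46; move last element 26 to root → [26, 44, 6, 25, 32, -14, -46, -35, -2, -16]
  26 vs larger child 44 at index 1, swap → [44, 26, 6, 25, 32, -14, -46, -35, -2, -16]
  26 vs larger child 32 at index 4, swap → [44, 32, 6, 25, 26, -14, -46, -35, -2, -16]
insert -5:
  append -5 at index 10 → [44, 32, 6, 25, 26, -14, -46, -35, -2, -16, -5] (no swap needed)
insert 30:
  append 30 at index 11 → [44, 32, 6, 25, 26, -14, -46, -35, -2, -16, -5, 30]
  30 > parent -14 at index 5, swap → [44, 32, 6, 25, 26, 30, -46, -35, -2, -16, -5, -14]
  30 > parent 6 at index 2, swap → [44, 32, 30, 25, 26, 6, -46, -35, -2, -16, -5, -14]
extract-max → returns 44:
  remove root 44; move last element -14 to root → [-14, 32, 30, 25, 26, 6, -46, -35, -2, -16, -5]
  -14 vs larger child 32 at index 1, swap → [32, -14, 30, 25, 26, 6, -46, -35, -2, -16, -5]
  -14 vs larger child 26 at index 4, swap → [32, 26, 30, 25, -14, 6, -46, -35, -2, -16, -5]
  -14 vs larger child -5 at index 10, swap → [32, 26, 30, 25, -5, 6, -46, -35, -2, -16, -14]
extract-max → returns 32:
  remove root 32; move last element -14 to root → [-14, 26, 30, 25, -5, 6, -46, -35, -2, -16]
  -14 vs larger child 30 at index 2, swap → [30, 26, -14, 25, -5, 6, -46, -35, -2, -16]
  -14 vs larger child 6 at index 5, swap → [30, 26, 6, 25, -5, -14, -46, -35, -2, -16]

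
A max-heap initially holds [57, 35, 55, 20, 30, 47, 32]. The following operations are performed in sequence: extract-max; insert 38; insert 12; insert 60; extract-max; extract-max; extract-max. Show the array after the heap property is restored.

extract-max → returns 57:
  remove root 57; move last element 32 to root → [32, 35, 55, 20, 30, 47]
  32 vs larger child 55 at index 2, swap → [55, 35, 32, 20, 30, 47]
  32 vs only child 47 at index 5, swap → [55, 35, 47, 20, 30, 32]
insert 38:
  append 38 at index 6 → [55, 35, 47, 20, 30, 32, 38] (no swap needed)
insert 12:
  append 12 at index 7 → [55, 35, 47, 20, 30, 32, 38, 12] (no swap needed)
insert 60:
  append 60 at index 8 → [55, 35, 47, 20, 30, 32, 38, 12, 60]
  60 > parent 20 at index 3, swap → [55, 35, 47, 60, 30, 32, 38, 12, 20]
  60 > parent 35 at index 1, swap → [55, 60, 47, 35, 30, 32, 38, 12, 20]
  60 > parent 55 at index 0, swap → [60, 55, 47, 35, 30, 32, 38, 12, 20]
extract-max → returns 60:
  remove root 60; move last element 20 to root → [20, 55, 47, 35, 30, 32, 38, 12]
  20 vs larger child 55 at index 1, swap → [55, 20, 47, 35, 30, 32, 38, 12]
  20 vs larger child 35 at index 3, swap → [55, 35, 47, 20, 30, 32, 38, 12]
extract-max → returns 55:
  remove root 55; move last element 12 to root → [12, 35, 47, 20, 30, 32, 38]
  12 vs larger child 47 at index 2, swap → [47, 35, 12, 20, 30, 32, 38]
  12 vs larger child 38 at index 6, swap → [47, 35, 38, 20, 30, 32, 12]
extract-max → returns 47:
  remove root 47; move last element 12 to root → [12, 35, 38, 20, 30, 32]
  12 vs larger child 38 at index 2, swap → [38, 35, 12, 20, 30, 32]
  12 vs only child 32 at index 5, swap → [38, 35, 32, 20, 30, 12]

[38, 35, 32, 20, 30, 12]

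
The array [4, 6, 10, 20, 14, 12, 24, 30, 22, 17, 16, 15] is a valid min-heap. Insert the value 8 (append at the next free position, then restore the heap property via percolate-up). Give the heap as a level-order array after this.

[4, 6, 8, 20, 14, 10, 24, 30, 22, 17, 16, 15, 12]

append 8 at index 12 → [4, 6, 10, 20, 14, 12, 24, 30, 22, 17, 16, 15, 8]
8 < parent 12 at index 5, swap → [4, 6, 10, 20, 14, 8, 24, 30, 22, 17, 16, 15, 12]
8 < parent 10 at index 2, swap → [4, 6, 8, 20, 14, 10, 24, 30, 22, 17, 16, 15, 12]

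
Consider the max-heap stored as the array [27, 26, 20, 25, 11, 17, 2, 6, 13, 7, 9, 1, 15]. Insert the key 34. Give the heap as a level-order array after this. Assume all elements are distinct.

[34, 26, 27, 25, 11, 17, 20, 6, 13, 7, 9, 1, 15, 2]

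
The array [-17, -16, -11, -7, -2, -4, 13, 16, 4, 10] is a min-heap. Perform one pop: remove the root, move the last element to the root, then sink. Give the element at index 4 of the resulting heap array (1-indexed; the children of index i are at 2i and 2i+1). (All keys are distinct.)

4

remove root -17; move last element 10 to root → [10, -16, -11, -7, -2, -4, 13, 16, 4]
10 vs smaller child -16 at index 2, swap → [-16, 10, -11, -7, -2, -4, 13, 16, 4]
10 vs smaller child -7 at index 4, swap → [-16, -7, -11, 10, -2, -4, 13, 16, 4]
10 vs smaller child 4 at index 9, swap → [-16, -7, -11, 4, -2, -4, 13, 16, 10]
resulting array: [-16, -7, -11, 4, -2, -4, 13, 16, 10]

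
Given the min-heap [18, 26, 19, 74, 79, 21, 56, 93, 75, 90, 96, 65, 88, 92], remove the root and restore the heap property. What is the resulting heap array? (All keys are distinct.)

remove root 18; move last element 92 to root → [92, 26, 19, 74, 79, 21, 56, 93, 75, 90, 96, 65, 88]
92 vs smaller child 19 at index 2, swap → [19, 26, 92, 74, 79, 21, 56, 93, 75, 90, 96, 65, 88]
92 vs smaller child 21 at index 5, swap → [19, 26, 21, 74, 79, 92, 56, 93, 75, 90, 96, 65, 88]
92 vs smaller child 65 at index 11, swap → [19, 26, 21, 74, 79, 65, 56, 93, 75, 90, 96, 92, 88]

[19, 26, 21, 74, 79, 65, 56, 93, 75, 90, 96, 92, 88]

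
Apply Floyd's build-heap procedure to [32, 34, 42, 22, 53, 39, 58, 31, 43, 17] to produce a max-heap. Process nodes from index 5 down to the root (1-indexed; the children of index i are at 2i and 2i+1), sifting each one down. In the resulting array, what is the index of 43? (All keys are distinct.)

sift down from index 5: already satisfies heap property
sift down from index 4:
  22 vs larger child 43 at index 9, swap → [32, 34, 42, 43, 53, 39, 58, 31, 22, 17]
sift down from index 3:
  42 vs larger child 58 at index 7, swap → [32, 34, 58, 43, 53, 39, 42, 31, 22, 17]
sift down from index 2:
  34 vs larger child 53 at index 5, swap → [32, 53, 58, 43, 34, 39, 42, 31, 22, 17]
sift down from index 1:
  32 vs larger child 58 at index 3, swap → [58, 53, 32, 43, 34, 39, 42, 31, 22, 17]
  32 vs larger child 42 at index 7, swap → [58, 53, 42, 43, 34, 39, 32, 31, 22, 17]
resulting array: [58, 53, 42, 43, 34, 39, 32, 31, 22, 17]

4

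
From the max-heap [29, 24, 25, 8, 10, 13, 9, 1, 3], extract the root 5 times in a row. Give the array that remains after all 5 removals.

extract-max #1 returns 29:
  remove root 29; move last element 3 to root → [3, 24, 25, 8, 10, 13, 9, 1]
  3 vs larger child 25 at index 2, swap → [25, 24, 3, 8, 10, 13, 9, 1]
  3 vs larger child 13 at index 5, swap → [25, 24, 13, 8, 10, 3, 9, 1]
extract-max #2 returns 25:
  remove root 25; move last element 1 to root → [1, 24, 13, 8, 10, 3, 9]
  1 vs larger child 24 at index 1, swap → [24, 1, 13, 8, 10, 3, 9]
  1 vs larger child 10 at index 4, swap → [24, 10, 13, 8, 1, 3, 9]
extract-max #3 returns 24:
  remove root 24; move last element 9 to root → [9, 10, 13, 8, 1, 3]
  9 vs larger child 13 at index 2, swap → [13, 10, 9, 8, 1, 3]
extract-max #4 returns 13:
  remove root 13; move last element 3 to root → [3, 10, 9, 8, 1]
  3 vs larger child 10 at index 1, swap → [10, 3, 9, 8, 1]
  3 vs larger child 8 at index 3, swap → [10, 8, 9, 3, 1]
extract-max #5 returns 10:
  remove root 10; move last element 1 to root → [1, 8, 9, 3]
  1 vs larger child 9 at index 2, swap → [9, 8, 1, 3]

[9, 8, 1, 3]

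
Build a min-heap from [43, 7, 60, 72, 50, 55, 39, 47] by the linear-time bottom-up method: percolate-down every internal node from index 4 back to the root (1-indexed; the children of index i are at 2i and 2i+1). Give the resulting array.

[7, 43, 39, 47, 50, 55, 60, 72]

sift down from index 4:
  72 vs only child 47 at index 8, swap → [43, 7, 60, 47, 50, 55, 39, 72]
sift down from index 3:
  60 vs smaller child 39 at index 7, swap → [43, 7, 39, 47, 50, 55, 60, 72]
sift down from index 2: already satisfies heap property
sift down from index 1:
  43 vs smaller child 7 at index 2, swap → [7, 43, 39, 47, 50, 55, 60, 72]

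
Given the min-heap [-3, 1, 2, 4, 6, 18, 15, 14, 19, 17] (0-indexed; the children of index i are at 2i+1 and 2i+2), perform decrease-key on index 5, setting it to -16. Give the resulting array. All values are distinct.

[-16, 1, -3, 4, 6, 2, 15, 14, 19, 17]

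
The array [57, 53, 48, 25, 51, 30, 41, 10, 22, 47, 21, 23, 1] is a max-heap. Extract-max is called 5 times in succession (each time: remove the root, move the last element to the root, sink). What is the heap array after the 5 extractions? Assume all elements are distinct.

[41, 25, 30, 22, 23, 1, 21, 10]

extract-max #1 returns 57:
  remove root 57; move last element 1 to root → [1, 53, 48, 25, 51, 30, 41, 10, 22, 47, 21, 23]
  1 vs larger child 53 at index 1, swap → [53, 1, 48, 25, 51, 30, 41, 10, 22, 47, 21, 23]
  1 vs larger child 51 at index 4, swap → [53, 51, 48, 25, 1, 30, 41, 10, 22, 47, 21, 23]
  1 vs larger child 47 at index 9, swap → [53, 51, 48, 25, 47, 30, 41, 10, 22, 1, 21, 23]
extract-max #2 returns 53:
  remove root 53; move last element 23 to root → [23, 51, 48, 25, 47, 30, 41, 10, 22, 1, 21]
  23 vs larger child 51 at index 1, swap → [51, 23, 48, 25, 47, 30, 41, 10, 22, 1, 21]
  23 vs larger child 47 at index 4, swap → [51, 47, 48, 25, 23, 30, 41, 10, 22, 1, 21]
extract-max #3 returns 51:
  remove root 51; move last element 21 to root → [21, 47, 48, 25, 23, 30, 41, 10, 22, 1]
  21 vs larger child 48 at index 2, swap → [48, 47, 21, 25, 23, 30, 41, 10, 22, 1]
  21 vs larger child 41 at index 6, swap → [48, 47, 41, 25, 23, 30, 21, 10, 22, 1]
extract-max #4 returns 48:
  remove root 48; move last element 1 to root → [1, 47, 41, 25, 23, 30, 21, 10, 22]
  1 vs larger child 47 at index 1, swap → [47, 1, 41, 25, 23, 30, 21, 10, 22]
  1 vs larger child 25 at index 3, swap → [47, 25, 41, 1, 23, 30, 21, 10, 22]
  1 vs larger child 22 at index 8, swap → [47, 25, 41, 22, 23, 30, 21, 10, 1]
extract-max #5 returns 47:
  remove root 47; move last element 1 to root → [1, 25, 41, 22, 23, 30, 21, 10]
  1 vs larger child 41 at index 2, swap → [41, 25, 1, 22, 23, 30, 21, 10]
  1 vs larger child 30 at index 5, swap → [41, 25, 30, 22, 23, 1, 21, 10]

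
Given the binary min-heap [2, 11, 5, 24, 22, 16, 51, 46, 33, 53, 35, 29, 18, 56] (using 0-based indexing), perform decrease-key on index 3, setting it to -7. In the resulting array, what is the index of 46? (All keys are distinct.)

7

set index 3 from 24 to -7 → [2, 11, 5, -7, 22, 16, 51, 46, 33, 53, 35, 29, 18, 56]
-7 < parent 11 at index 1, swap → [2, -7, 5, 11, 22, 16, 51, 46, 33, 53, 35, 29, 18, 56]
-7 < parent 2 at index 0, swap → [-7, 2, 5, 11, 22, 16, 51, 46, 33, 53, 35, 29, 18, 56]
resulting array: [-7, 2, 5, 11, 22, 16, 51, 46, 33, 53, 35, 29, 18, 56]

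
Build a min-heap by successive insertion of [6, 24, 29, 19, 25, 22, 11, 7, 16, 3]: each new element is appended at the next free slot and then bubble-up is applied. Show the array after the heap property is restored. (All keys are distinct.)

Insert 6:
  append 6 at index 0 → [6] (no swap needed)
Insert 24:
  append 24 at index 1 → [6, 24] (no swap needed)
Insert 29:
  append 29 at index 2 → [6, 24, 29] (no swap needed)
Insert 19:
  append 19 at index 3 → [6, 24, 29, 19]
  19 < parent 24 at index 1, swap → [6, 19, 29, 24]
Insert 25:
  append 25 at index 4 → [6, 19, 29, 24, 25] (no swap needed)
Insert 22:
  append 22 at index 5 → [6, 19, 29, 24, 25, 22]
  22 < parent 29 at index 2, swap → [6, 19, 22, 24, 25, 29]
Insert 11:
  append 11 at index 6 → [6, 19, 22, 24, 25, 29, 11]
  11 < parent 22 at index 2, swap → [6, 19, 11, 24, 25, 29, 22]
Insert 7:
  append 7 at index 7 → [6, 19, 11, 24, 25, 29, 22, 7]
  7 < parent 24 at index 3, swap → [6, 19, 11, 7, 25, 29, 22, 24]
  7 < parent 19 at index 1, swap → [6, 7, 11, 19, 25, 29, 22, 24]
Insert 16:
  append 16 at index 8 → [6, 7, 11, 19, 25, 29, 22, 24, 16]
  16 < parent 19 at index 3, swap → [6, 7, 11, 16, 25, 29, 22, 24, 19]
Insert 3:
  append 3 at index 9 → [6, 7, 11, 16, 25, 29, 22, 24, 19, 3]
  3 < parent 25 at index 4, swap → [6, 7, 11, 16, 3, 29, 22, 24, 19, 25]
  3 < parent 7 at index 1, swap → [6, 3, 11, 16, 7, 29, 22, 24, 19, 25]
  3 < parent 6 at index 0, swap → [3, 6, 11, 16, 7, 29, 22, 24, 19, 25]

[3, 6, 11, 16, 7, 29, 22, 24, 19, 25]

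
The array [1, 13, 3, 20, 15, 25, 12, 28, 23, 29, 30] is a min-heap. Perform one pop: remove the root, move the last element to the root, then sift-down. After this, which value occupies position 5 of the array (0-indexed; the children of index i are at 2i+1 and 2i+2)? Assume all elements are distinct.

remove root 1; move last element 30 to root → [30, 13, 3, 20, 15, 25, 12, 28, 23, 29]
30 vs smaller child 3 at index 2, swap → [3, 13, 30, 20, 15, 25, 12, 28, 23, 29]
30 vs smaller child 12 at index 6, swap → [3, 13, 12, 20, 15, 25, 30, 28, 23, 29]
resulting array: [3, 13, 12, 20, 15, 25, 30, 28, 23, 29]

25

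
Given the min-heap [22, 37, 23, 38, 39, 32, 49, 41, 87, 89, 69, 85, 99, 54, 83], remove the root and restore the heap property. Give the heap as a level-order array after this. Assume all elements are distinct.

[23, 37, 32, 38, 39, 83, 49, 41, 87, 89, 69, 85, 99, 54]

remove root 22; move last element 83 to root → [83, 37, 23, 38, 39, 32, 49, 41, 87, 89, 69, 85, 99, 54]
83 vs smaller child 23 at index 2, swap → [23, 37, 83, 38, 39, 32, 49, 41, 87, 89, 69, 85, 99, 54]
83 vs smaller child 32 at index 5, swap → [23, 37, 32, 38, 39, 83, 49, 41, 87, 89, 69, 85, 99, 54]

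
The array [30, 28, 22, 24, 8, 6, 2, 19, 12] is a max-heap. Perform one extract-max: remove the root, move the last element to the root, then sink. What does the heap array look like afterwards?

remove root 30; move last element 12 to root → [12, 28, 22, 24, 8, 6, 2, 19]
12 vs larger child 28 at index 1, swap → [28, 12, 22, 24, 8, 6, 2, 19]
12 vs larger child 24 at index 3, swap → [28, 24, 22, 12, 8, 6, 2, 19]
12 vs only child 19 at index 7, swap → [28, 24, 22, 19, 8, 6, 2, 12]

[28, 24, 22, 19, 8, 6, 2, 12]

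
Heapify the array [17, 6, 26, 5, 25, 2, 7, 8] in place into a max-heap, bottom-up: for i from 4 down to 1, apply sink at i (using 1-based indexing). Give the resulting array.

[26, 25, 17, 8, 6, 2, 7, 5]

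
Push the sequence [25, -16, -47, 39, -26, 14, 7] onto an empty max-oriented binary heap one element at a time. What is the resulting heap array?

[39, 25, 14, -16, -26, -47, 7]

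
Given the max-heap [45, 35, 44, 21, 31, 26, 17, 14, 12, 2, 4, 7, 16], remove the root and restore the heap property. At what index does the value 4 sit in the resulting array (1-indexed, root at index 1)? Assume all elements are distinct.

remove root 45; move last element 16 to root → [16, 35, 44, 21, 31, 26, 17, 14, 12, 2, 4, 7]
16 vs larger child 44 at index 3, swap → [44, 35, 16, 21, 31, 26, 17, 14, 12, 2, 4, 7]
16 vs larger child 26 at index 6, swap → [44, 35, 26, 21, 31, 16, 17, 14, 12, 2, 4, 7]
resulting array: [44, 35, 26, 21, 31, 16, 17, 14, 12, 2, 4, 7]

11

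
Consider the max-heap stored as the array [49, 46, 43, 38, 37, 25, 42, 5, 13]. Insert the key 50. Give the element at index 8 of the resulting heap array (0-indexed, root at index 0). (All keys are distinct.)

13

append 50 at index 9 → [49, 46, 43, 38, 37, 25, 42, 5, 13, 50]
50 > parent 37 at index 4, swap → [49, 46, 43, 38, 50, 25, 42, 5, 13, 37]
50 > parent 46 at index 1, swap → [49, 50, 43, 38, 46, 25, 42, 5, 13, 37]
50 > parent 49 at index 0, swap → [50, 49, 43, 38, 46, 25, 42, 5, 13, 37]
resulting array: [50, 49, 43, 38, 46, 25, 42, 5, 13, 37]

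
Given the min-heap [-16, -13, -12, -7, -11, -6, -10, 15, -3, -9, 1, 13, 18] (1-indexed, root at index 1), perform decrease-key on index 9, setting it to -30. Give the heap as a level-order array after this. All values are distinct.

[-30, -16, -12, -13, -11, -6, -10, 15, -7, -9, 1, 13, 18]

set index 9 from -3 to -30 → [-16, -13, -12, -7, -11, -6, -10, 15, -30, -9, 1, 13, 18]
-30 < parent -7 at index 4, swap → [-16, -13, -12, -30, -11, -6, -10, 15, -7, -9, 1, 13, 18]
-30 < parent -13 at index 2, swap → [-16, -30, -12, -13, -11, -6, -10, 15, -7, -9, 1, 13, 18]
-30 < parent -16 at index 1, swap → [-30, -16, -12, -13, -11, -6, -10, 15, -7, -9, 1, 13, 18]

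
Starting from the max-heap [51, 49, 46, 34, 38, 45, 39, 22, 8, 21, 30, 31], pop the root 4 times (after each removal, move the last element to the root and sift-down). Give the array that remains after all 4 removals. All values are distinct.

extract-max #1 returns 51:
  remove root 51; move last element 31 to root → [31, 49, 46, 34, 38, 45, 39, 22, 8, 21, 30]
  31 vs larger child 49 at index 1, swap → [49, 31, 46, 34, 38, 45, 39, 22, 8, 21, 30]
  31 vs larger child 38 at index 4, swap → [49, 38, 46, 34, 31, 45, 39, 22, 8, 21, 30]
extract-max #2 returns 49:
  remove root 49; move last element 30 to root → [30, 38, 46, 34, 31, 45, 39, 22, 8, 21]
  30 vs larger child 46 at index 2, swap → [46, 38, 30, 34, 31, 45, 39, 22, 8, 21]
  30 vs larger child 45 at index 5, swap → [46, 38, 45, 34, 31, 30, 39, 22, 8, 21]
extract-max #3 returns 46:
  remove root 46; move last element 21 to root → [21, 38, 45, 34, 31, 30, 39, 22, 8]
  21 vs larger child 45 at index 2, swap → [45, 38, 21, 34, 31, 30, 39, 22, 8]
  21 vs larger child 39 at index 6, swap → [45, 38, 39, 34, 31, 30, 21, 22, 8]
extract-max #4 returns 45:
  remove root 45; move last element 8 to root → [8, 38, 39, 34, 31, 30, 21, 22]
  8 vs larger child 39 at index 2, swap → [39, 38, 8, 34, 31, 30, 21, 22]
  8 vs larger child 30 at index 5, swap → [39, 38, 30, 34, 31, 8, 21, 22]

[39, 38, 30, 34, 31, 8, 21, 22]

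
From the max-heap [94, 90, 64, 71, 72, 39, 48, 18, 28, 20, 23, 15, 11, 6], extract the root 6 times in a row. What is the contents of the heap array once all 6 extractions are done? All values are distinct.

extract-max #1 returns 94:
  remove root 94; move last element 6 to root → [6, 90, 64, 71, 72, 39, 48, 18, 28, 20, 23, 15, 11]
  6 vs larger child 90 at index 1, swap → [90, 6, 64, 71, 72, 39, 48, 18, 28, 20, 23, 15, 11]
  6 vs larger child 72 at index 4, swap → [90, 72, 64, 71, 6, 39, 48, 18, 28, 20, 23, 15, 11]
  6 vs larger child 23 at index 10, swap → [90, 72, 64, 71, 23, 39, 48, 18, 28, 20, 6, 15, 11]
extract-max #2 returns 90:
  remove root 90; move last element 11 to root → [11, 72, 64, 71, 23, 39, 48, 18, 28, 20, 6, 15]
  11 vs larger child 72 at index 1, swap → [72, 11, 64, 71, 23, 39, 48, 18, 28, 20, 6, 15]
  11 vs larger child 71 at index 3, swap → [72, 71, 64, 11, 23, 39, 48, 18, 28, 20, 6, 15]
  11 vs larger child 28 at index 8, swap → [72, 71, 64, 28, 23, 39, 48, 18, 11, 20, 6, 15]
extract-max #3 returns 72:
  remove root 72; move last element 15 to root → [15, 71, 64, 28, 23, 39, 48, 18, 11, 20, 6]
  15 vs larger child 71 at index 1, swap → [71, 15, 64, 28, 23, 39, 48, 18, 11, 20, 6]
  15 vs larger child 28 at index 3, swap → [71, 28, 64, 15, 23, 39, 48, 18, 11, 20, 6]
  15 vs larger child 18 at index 7, swap → [71, 28, 64, 18, 23, 39, 48, 15, 11, 20, 6]
extract-max #4 returns 71:
  remove root 71; move last element 6 to root → [6, 28, 64, 18, 23, 39, 48, 15, 11, 20]
  6 vs larger child 64 at index 2, swap → [64, 28, 6, 18, 23, 39, 48, 15, 11, 20]
  6 vs larger child 48 at index 6, swap → [64, 28, 48, 18, 23, 39, 6, 15, 11, 20]
extract-max #5 returns 64:
  remove root 64; move last element 20 to root → [20, 28, 48, 18, 23, 39, 6, 15, 11]
  20 vs larger child 48 at index 2, swap → [48, 28, 20, 18, 23, 39, 6, 15, 11]
  20 vs larger child 39 at index 5, swap → [48, 28, 39, 18, 23, 20, 6, 15, 11]
extract-max #6 returns 48:
  remove root 48; move last element 11 to root → [11, 28, 39, 18, 23, 20, 6, 15]
  11 vs larger child 39 at index 2, swap → [39, 28, 11, 18, 23, 20, 6, 15]
  11 vs larger child 20 at index 5, swap → [39, 28, 20, 18, 23, 11, 6, 15]

[39, 28, 20, 18, 23, 11, 6, 15]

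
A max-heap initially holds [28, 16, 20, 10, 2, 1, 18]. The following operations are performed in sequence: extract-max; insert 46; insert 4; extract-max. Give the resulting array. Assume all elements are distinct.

[20, 16, 18, 10, 2, 1, 4]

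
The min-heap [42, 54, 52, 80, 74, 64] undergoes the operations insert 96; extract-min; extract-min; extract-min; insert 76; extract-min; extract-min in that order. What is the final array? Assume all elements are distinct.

insert 96:
  append 96 at index 6 → [42, 54, 52, 80, 74, 64, 96] (no swap needed)
extract-min → returns 42:
  remove root 42; move last element 96 to root → [96, 54, 52, 80, 74, 64]
  96 vs smaller child 52 at index 2, swap → [52, 54, 96, 80, 74, 64]
  96 vs only child 64 at index 5, swap → [52, 54, 64, 80, 74, 96]
extract-min → returns 52:
  remove root 52; move last element 96 to root → [96, 54, 64, 80, 74]
  96 vs smaller child 54 at index 1, swap → [54, 96, 64, 80, 74]
  96 vs smaller child 74 at index 4, swap → [54, 74, 64, 80, 96]
extract-min → returns 54:
  remove root 54; move last element 96 to root → [96, 74, 64, 80]
  96 vs smaller child 64 at index 2, swap → [64, 74, 96, 80]
insert 76:
  append 76 at index 4 → [64, 74, 96, 80, 76] (no swap needed)
extract-min → returns 64:
  remove root 64; move last element 76 to root → [76, 74, 96, 80]
  76 vs smaller child 74 at index 1, swap → [74, 76, 96, 80]
extract-min → returns 74:
  remove root 74; move last element 80 to root → [80, 76, 96]
  80 vs smaller child 76 at index 1, swap → [76, 80, 96]

[76, 80, 96]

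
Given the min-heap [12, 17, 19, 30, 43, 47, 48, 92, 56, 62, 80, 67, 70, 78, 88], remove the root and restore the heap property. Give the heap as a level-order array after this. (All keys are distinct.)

remove root 12; move last element 88 to root → [88, 17, 19, 30, 43, 47, 48, 92, 56, 62, 80, 67, 70, 78]
88 vs smaller child 17 at index 1, swap → [17, 88, 19, 30, 43, 47, 48, 92, 56, 62, 80, 67, 70, 78]
88 vs smaller child 30 at index 3, swap → [17, 30, 19, 88, 43, 47, 48, 92, 56, 62, 80, 67, 70, 78]
88 vs smaller child 56 at index 8, swap → [17, 30, 19, 56, 43, 47, 48, 92, 88, 62, 80, 67, 70, 78]

[17, 30, 19, 56, 43, 47, 48, 92, 88, 62, 80, 67, 70, 78]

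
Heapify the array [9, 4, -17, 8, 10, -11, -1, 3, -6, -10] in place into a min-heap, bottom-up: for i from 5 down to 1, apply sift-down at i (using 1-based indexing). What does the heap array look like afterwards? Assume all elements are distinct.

[-17, -10, -11, -6, 4, 9, -1, 3, 8, 10]

sift down from index 5:
  10 vs only child -10 at index 10, swap → [9, 4, -17, 8, -10, -11, -1, 3, -6, 10]
sift down from index 4:
  8 vs smaller child -6 at index 9, swap → [9, 4, -17, -6, -10, -11, -1, 3, 8, 10]
sift down from index 3: already satisfies heap property
sift down from index 2:
  4 vs smaller child -10 at index 5, swap → [9, -10, -17, -6, 4, -11, -1, 3, 8, 10]
sift down from index 1:
  9 vs smaller child -17 at index 3, swap → [-17, -10, 9, -6, 4, -11, -1, 3, 8, 10]
  9 vs smaller child -11 at index 6, swap → [-17, -10, -11, -6, 4, 9, -1, 3, 8, 10]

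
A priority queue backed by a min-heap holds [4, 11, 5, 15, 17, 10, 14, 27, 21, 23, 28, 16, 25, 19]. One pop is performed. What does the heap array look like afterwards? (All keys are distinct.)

[5, 11, 10, 15, 17, 16, 14, 27, 21, 23, 28, 19, 25]

remove root 4; move last element 19 to root → [19, 11, 5, 15, 17, 10, 14, 27, 21, 23, 28, 16, 25]
19 vs smaller child 5 at index 2, swap → [5, 11, 19, 15, 17, 10, 14, 27, 21, 23, 28, 16, 25]
19 vs smaller child 10 at index 5, swap → [5, 11, 10, 15, 17, 19, 14, 27, 21, 23, 28, 16, 25]
19 vs smaller child 16 at index 11, swap → [5, 11, 10, 15, 17, 16, 14, 27, 21, 23, 28, 19, 25]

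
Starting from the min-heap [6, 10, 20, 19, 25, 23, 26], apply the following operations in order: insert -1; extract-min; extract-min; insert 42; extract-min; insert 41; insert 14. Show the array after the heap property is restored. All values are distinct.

insert -1:
  append -1 at index 7 → [6, 10, 20, 19, 25, 23, 26, -1]
  -1 < parent 19 at index 3, swap → [6, 10, 20, -1, 25, 23, 26, 19]
  -1 < parent 10 at index 1, swap → [6, -1, 20, 10, 25, 23, 26, 19]
  -1 < parent 6 at index 0, swap → [-1, 6, 20, 10, 25, 23, 26, 19]
extract-min → returns -1:
  remove root -1; move last element 19 to root → [19, 6, 20, 10, 25, 23, 26]
  19 vs smaller child 6 at index 1, swap → [6, 19, 20, 10, 25, 23, 26]
  19 vs smaller child 10 at index 3, swap → [6, 10, 20, 19, 25, 23, 26]
extract-min → returns 6:
  remove root 6; move last element 26 to root → [26, 10, 20, 19, 25, 23]
  26 vs smaller child 10 at index 1, swap → [10, 26, 20, 19, 25, 23]
  26 vs smaller child 19 at index 3, swap → [10, 19, 20, 26, 25, 23]
insert 42:
  append 42 at index 6 → [10, 19, 20, 26, 25, 23, 42] (no swap needed)
extract-min → returns 10:
  remove root 10; move last element 42 to root → [42, 19, 20, 26, 25, 23]
  42 vs smaller child 19 at index 1, swap → [19, 42, 20, 26, 25, 23]
  42 vs smaller child 25 at index 4, swap → [19, 25, 20, 26, 42, 23]
insert 41:
  append 41 at index 6 → [19, 25, 20, 26, 42, 23, 41] (no swap needed)
insert 14:
  append 14 at index 7 → [19, 25, 20, 26, 42, 23, 41, 14]
  14 < parent 26 at index 3, swap → [19, 25, 20, 14, 42, 23, 41, 26]
  14 < parent 25 at index 1, swap → [19, 14, 20, 25, 42, 23, 41, 26]
  14 < parent 19 at index 0, swap → [14, 19, 20, 25, 42, 23, 41, 26]

[14, 19, 20, 25, 42, 23, 41, 26]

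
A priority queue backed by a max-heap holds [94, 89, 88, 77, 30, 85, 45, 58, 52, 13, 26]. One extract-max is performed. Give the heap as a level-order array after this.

[89, 77, 88, 58, 30, 85, 45, 26, 52, 13]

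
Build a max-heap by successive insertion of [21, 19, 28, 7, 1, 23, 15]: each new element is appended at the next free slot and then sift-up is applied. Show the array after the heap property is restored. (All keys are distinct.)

[28, 19, 23, 7, 1, 21, 15]

Insert 21:
  append 21 at index 0 → [21] (no swap needed)
Insert 19:
  append 19 at index 1 → [21, 19] (no swap needed)
Insert 28:
  append 28 at index 2 → [21, 19, 28]
  28 > parent 21 at index 0, swap → [28, 19, 21]
Insert 7:
  append 7 at index 3 → [28, 19, 21, 7] (no swap needed)
Insert 1:
  append 1 at index 4 → [28, 19, 21, 7, 1] (no swap needed)
Insert 23:
  append 23 at index 5 → [28, 19, 21, 7, 1, 23]
  23 > parent 21 at index 2, swap → [28, 19, 23, 7, 1, 21]
Insert 15:
  append 15 at index 6 → [28, 19, 23, 7, 1, 21, 15] (no swap needed)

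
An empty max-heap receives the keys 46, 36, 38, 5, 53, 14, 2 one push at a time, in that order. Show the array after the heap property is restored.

[53, 46, 38, 5, 36, 14, 2]

Insert 46:
  append 46 at index 0 → [46] (no swap needed)
Insert 36:
  append 36 at index 1 → [46, 36] (no swap needed)
Insert 38:
  append 38 at index 2 → [46, 36, 38] (no swap needed)
Insert 5:
  append 5 at index 3 → [46, 36, 38, 5] (no swap needed)
Insert 53:
  append 53 at index 4 → [46, 36, 38, 5, 53]
  53 > parent 36 at index 1, swap → [46, 53, 38, 5, 36]
  53 > parent 46 at index 0, swap → [53, 46, 38, 5, 36]
Insert 14:
  append 14 at index 5 → [53, 46, 38, 5, 36, 14] (no swap needed)
Insert 2:
  append 2 at index 6 → [53, 46, 38, 5, 36, 14, 2] (no swap needed)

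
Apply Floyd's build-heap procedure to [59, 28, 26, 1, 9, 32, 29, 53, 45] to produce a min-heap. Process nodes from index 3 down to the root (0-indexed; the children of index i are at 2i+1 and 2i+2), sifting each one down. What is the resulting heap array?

[1, 9, 26, 28, 59, 32, 29, 53, 45]

sift down from index 3: already satisfies heap property
sift down from index 2: already satisfies heap property
sift down from index 1:
  28 vs smaller child 1 at index 3, swap → [59, 1, 26, 28, 9, 32, 29, 53, 45]
sift down from index 0:
  59 vs smaller child 1 at index 1, swap → [1, 59, 26, 28, 9, 32, 29, 53, 45]
  59 vs smaller child 9 at index 4, swap → [1, 9, 26, 28, 59, 32, 29, 53, 45]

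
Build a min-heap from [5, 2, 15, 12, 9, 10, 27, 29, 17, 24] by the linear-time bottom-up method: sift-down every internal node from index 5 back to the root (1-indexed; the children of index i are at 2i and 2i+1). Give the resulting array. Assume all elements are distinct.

sift down from index 5: already satisfies heap property
sift down from index 4: already satisfies heap property
sift down from index 3:
  15 vs smaller child 10 at index 6, swap → [5, 2, 10, 12, 9, 15, 27, 29, 17, 24]
sift down from index 2: already satisfies heap property
sift down from index 1:
  5 vs smaller child 2 at index 2, swap → [2, 5, 10, 12, 9, 15, 27, 29, 17, 24]

[2, 5, 10, 12, 9, 15, 27, 29, 17, 24]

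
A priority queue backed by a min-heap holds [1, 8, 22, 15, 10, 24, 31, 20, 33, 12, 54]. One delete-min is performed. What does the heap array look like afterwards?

remove root 1; move last element 54 to root → [54, 8, 22, 15, 10, 24, 31, 20, 33, 12]
54 vs smaller child 8 at index 1, swap → [8, 54, 22, 15, 10, 24, 31, 20, 33, 12]
54 vs smaller child 10 at index 4, swap → [8, 10, 22, 15, 54, 24, 31, 20, 33, 12]
54 vs only child 12 at index 9, swap → [8, 10, 22, 15, 12, 24, 31, 20, 33, 54]

[8, 10, 22, 15, 12, 24, 31, 20, 33, 54]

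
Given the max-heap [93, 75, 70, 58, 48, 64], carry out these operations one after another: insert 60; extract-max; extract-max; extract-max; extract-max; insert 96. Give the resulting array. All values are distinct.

[96, 60, 48, 58]

insert 60:
  append 60 at index 6 → [93, 75, 70, 58, 48, 64, 60] (no swap needed)
extract-max → returns 93:
  remove root 93; move last element 60 to root → [60, 75, 70, 58, 48, 64]
  60 vs larger child 75 at index 1, swap → [75, 60, 70, 58, 48, 64]
extract-max → returns 75:
  remove root 75; move last element 64 to root → [64, 60, 70, 58, 48]
  64 vs larger child 70 at index 2, swap → [70, 60, 64, 58, 48]
extract-max → returns 70:
  remove root 70; move last element 48 to root → [48, 60, 64, 58]
  48 vs larger child 64 at index 2, swap → [64, 60, 48, 58]
extract-max → returns 64:
  remove root 64; move last element 58 to root → [58, 60, 48]
  58 vs larger child 60 at index 1, swap → [60, 58, 48]
insert 96:
  append 96 at index 3 → [60, 58, 48, 96]
  96 > parent 58 at index 1, swap → [60, 96, 48, 58]
  96 > parent 60 at index 0, swap → [96, 60, 48, 58]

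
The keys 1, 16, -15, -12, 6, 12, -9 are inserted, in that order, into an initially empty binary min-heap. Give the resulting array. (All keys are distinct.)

[-15, -12, -9, 16, 6, 12, 1]

Insert 1:
  append 1 at index 0 → [1] (no swap needed)
Insert 16:
  append 16 at index 1 → [1, 16] (no swap needed)
Insert -15:
  append -15 at index 2 → [1, 16, -15]
  -15 < parent 1 at index 0, swap → [-15, 16, 1]
Insert -12:
  append -12 at index 3 → [-15, 16, 1, -12]
  -12 < parent 16 at index 1, swap → [-15, -12, 1, 16]
Insert 6:
  append 6 at index 4 → [-15, -12, 1, 16, 6] (no swap needed)
Insert 12:
  append 12 at index 5 → [-15, -12, 1, 16, 6, 12] (no swap needed)
Insert -9:
  append -9 at index 6 → [-15, -12, 1, 16, 6, 12, -9]
  -9 < parent 1 at index 2, swap → [-15, -12, -9, 16, 6, 12, 1]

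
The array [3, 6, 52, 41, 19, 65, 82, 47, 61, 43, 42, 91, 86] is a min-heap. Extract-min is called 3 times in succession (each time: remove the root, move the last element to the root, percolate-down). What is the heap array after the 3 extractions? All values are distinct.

[41, 42, 52, 47, 43, 65, 82, 91, 61, 86]

extract-min #1 returns 3:
  remove root 3; move last element 86 to root → [86, 6, 52, 41, 19, 65, 82, 47, 61, 43, 42, 91]
  86 vs smaller child 6 at index 1, swap → [6, 86, 52, 41, 19, 65, 82, 47, 61, 43, 42, 91]
  86 vs smaller child 19 at index 4, swap → [6, 19, 52, 41, 86, 65, 82, 47, 61, 43, 42, 91]
  86 vs smaller child 42 at index 10, swap → [6, 19, 52, 41, 42, 65, 82, 47, 61, 43, 86, 91]
extract-min #2 returns 6:
  remove root 6; move last element 91 to root → [91, 19, 52, 41, 42, 65, 82, 47, 61, 43, 86]
  91 vs smaller child 19 at index 1, swap → [19, 91, 52, 41, 42, 65, 82, 47, 61, 43, 86]
  91 vs smaller child 41 at index 3, swap → [19, 41, 52, 91, 42, 65, 82, 47, 61, 43, 86]
  91 vs smaller child 47 at index 7, swap → [19, 41, 52, 47, 42, 65, 82, 91, 61, 43, 86]
extract-min #3 returns 19:
  remove root 19; move last element 86 to root → [86, 41, 52, 47, 42, 65, 82, 91, 61, 43]
  86 vs smaller child 41 at index 1, swap → [41, 86, 52, 47, 42, 65, 82, 91, 61, 43]
  86 vs smaller child 42 at index 4, swap → [41, 42, 52, 47, 86, 65, 82, 91, 61, 43]
  86 vs only child 43 at index 9, swap → [41, 42, 52, 47, 43, 65, 82, 91, 61, 86]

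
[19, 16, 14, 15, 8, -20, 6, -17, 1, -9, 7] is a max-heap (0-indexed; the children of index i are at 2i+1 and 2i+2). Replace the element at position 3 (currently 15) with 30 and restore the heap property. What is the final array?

set index 3 from 15 to 30 → [19, 16, 14, 30, 8, -20, 6, -17, 1, -9, 7]
30 > parent 16 at index 1, swap → [19, 30, 14, 16, 8, -20, 6, -17, 1, -9, 7]
30 > parent 19 at index 0, swap → [30, 19, 14, 16, 8, -20, 6, -17, 1, -9, 7]

[30, 19, 14, 16, 8, -20, 6, -17, 1, -9, 7]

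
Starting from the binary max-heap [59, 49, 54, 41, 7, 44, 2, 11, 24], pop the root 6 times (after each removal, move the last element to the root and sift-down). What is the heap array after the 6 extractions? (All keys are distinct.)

extract-max #1 returns 59:
  remove root 59; move last element 24 to root → [24, 49, 54, 41, 7, 44, 2, 11]
  24 vs larger child 54 at index 2, swap → [54, 49, 24, 41, 7, 44, 2, 11]
  24 vs larger child 44 at index 5, swap → [54, 49, 44, 41, 7, 24, 2, 11]
extract-max #2 returns 54:
  remove root 54; move last element 11 to root → [11, 49, 44, 41, 7, 24, 2]
  11 vs larger child 49 at index 1, swap → [49, 11, 44, 41, 7, 24, 2]
  11 vs larger child 41 at index 3, swap → [49, 41, 44, 11, 7, 24, 2]
extract-max #3 returns 49:
  remove root 49; move last element 2 to root → [2, 41, 44, 11, 7, 24]
  2 vs larger child 44 at index 2, swap → [44, 41, 2, 11, 7, 24]
  2 vs only child 24 at index 5, swap → [44, 41, 24, 11, 7, 2]
extract-max #4 returns 44:
  remove root 44; move last element 2 to root → [2, 41, 24, 11, 7]
  2 vs larger child 41 at index 1, swap → [41, 2, 24, 11, 7]
  2 vs larger child 11 at index 3, swap → [41, 11, 24, 2, 7]
extract-max #5 returns 41:
  remove root 41; move last element 7 to root → [7, 11, 24, 2]
  7 vs larger child 24 at index 2, swap → [24, 11, 7, 2]
extract-max #6 returns 24:
  remove root 24; move last element 2 to root → [2, 11, 7]
  2 vs larger child 11 at index 1, swap → [11, 2, 7]

[11, 2, 7]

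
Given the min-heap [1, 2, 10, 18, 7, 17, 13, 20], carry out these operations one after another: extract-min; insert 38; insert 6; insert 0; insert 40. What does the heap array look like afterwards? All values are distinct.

[0, 2, 10, 7, 6, 17, 13, 38, 18, 20, 40]

extract-min → returns 1:
  remove root 1; move last element 20 to root → [20, 2, 10, 18, 7, 17, 13]
  20 vs smaller child 2 at index 1, swap → [2, 20, 10, 18, 7, 17, 13]
  20 vs smaller child 7 at index 4, swap → [2, 7, 10, 18, 20, 17, 13]
insert 38:
  append 38 at index 7 → [2, 7, 10, 18, 20, 17, 13, 38] (no swap needed)
insert 6:
  append 6 at index 8 → [2, 7, 10, 18, 20, 17, 13, 38, 6]
  6 < parent 18 at index 3, swap → [2, 7, 10, 6, 20, 17, 13, 38, 18]
  6 < parent 7 at index 1, swap → [2, 6, 10, 7, 20, 17, 13, 38, 18]
insert 0:
  append 0 at index 9 → [2, 6, 10, 7, 20, 17, 13, 38, 18, 0]
  0 < parent 20 at index 4, swap → [2, 6, 10, 7, 0, 17, 13, 38, 18, 20]
  0 < parent 6 at index 1, swap → [2, 0, 10, 7, 6, 17, 13, 38, 18, 20]
  0 < parent 2 at index 0, swap → [0, 2, 10, 7, 6, 17, 13, 38, 18, 20]
insert 40:
  append 40 at index 10 → [0, 2, 10, 7, 6, 17, 13, 38, 18, 20, 40] (no swap needed)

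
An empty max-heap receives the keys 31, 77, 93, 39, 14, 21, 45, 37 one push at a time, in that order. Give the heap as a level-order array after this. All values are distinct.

Insert 31:
  append 31 at index 0 → [31] (no swap needed)
Insert 77:
  append 77 at index 1 → [31, 77]
  77 > parent 31 at index 0, swap → [77, 31]
Insert 93:
  append 93 at index 2 → [77, 31, 93]
  93 > parent 77 at index 0, swap → [93, 31, 77]
Insert 39:
  append 39 at index 3 → [93, 31, 77, 39]
  39 > parent 31 at index 1, swap → [93, 39, 77, 31]
Insert 14:
  append 14 at index 4 → [93, 39, 77, 31, 14] (no swap needed)
Insert 21:
  append 21 at index 5 → [93, 39, 77, 31, 14, 21] (no swap needed)
Insert 45:
  append 45 at index 6 → [93, 39, 77, 31, 14, 21, 45] (no swap needed)
Insert 37:
  append 37 at index 7 → [93, 39, 77, 31, 14, 21, 45, 37]
  37 > parent 31 at index 3, swap → [93, 39, 77, 37, 14, 21, 45, 31]

[93, 39, 77, 37, 14, 21, 45, 31]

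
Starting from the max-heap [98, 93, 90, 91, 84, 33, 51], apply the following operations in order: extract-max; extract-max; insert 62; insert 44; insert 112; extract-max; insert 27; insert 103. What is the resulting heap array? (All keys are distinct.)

[103, 91, 90, 84, 33, 62, 44, 27, 51]

extract-max → returns 98:
  remove root 98; move last element 51 to root → [51, 93, 90, 91, 84, 33]
  51 vs larger child 93 at index 1, swap → [93, 51, 90, 91, 84, 33]
  51 vs larger child 91 at index 3, swap → [93, 91, 90, 51, 84, 33]
extract-max → returns 93:
  remove root 93; move last element 33 to root → [33, 91, 90, 51, 84]
  33 vs larger child 91 at index 1, swap → [91, 33, 90, 51, 84]
  33 vs larger child 84 at index 4, swap → [91, 84, 90, 51, 33]
insert 62:
  append 62 at index 5 → [91, 84, 90, 51, 33, 62] (no swap needed)
insert 44:
  append 44 at index 6 → [91, 84, 90, 51, 33, 62, 44] (no swap needed)
insert 112:
  append 112 at index 7 → [91, 84, 90, 51, 33, 62, 44, 112]
  112 > parent 51 at index 3, swap → [91, 84, 90, 112, 33, 62, 44, 51]
  112 > parent 84 at index 1, swap → [91, 112, 90, 84, 33, 62, 44, 51]
  112 > parent 91 at index 0, swap → [112, 91, 90, 84, 33, 62, 44, 51]
extract-max → returns 112:
  remove root 112; move last element 51 to root → [51, 91, 90, 84, 33, 62, 44]
  51 vs larger child 91 at index 1, swap → [91, 51, 90, 84, 33, 62, 44]
  51 vs larger child 84 at index 3, swap → [91, 84, 90, 51, 33, 62, 44]
insert 27:
  append 27 at index 7 → [91, 84, 90, 51, 33, 62, 44, 27] (no swap needed)
insert 103:
  append 103 at index 8 → [91, 84, 90, 51, 33, 62, 44, 27, 103]
  103 > parent 51 at index 3, swap → [91, 84, 90, 103, 33, 62, 44, 27, 51]
  103 > parent 84 at index 1, swap → [91, 103, 90, 84, 33, 62, 44, 27, 51]
  103 > parent 91 at index 0, swap → [103, 91, 90, 84, 33, 62, 44, 27, 51]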